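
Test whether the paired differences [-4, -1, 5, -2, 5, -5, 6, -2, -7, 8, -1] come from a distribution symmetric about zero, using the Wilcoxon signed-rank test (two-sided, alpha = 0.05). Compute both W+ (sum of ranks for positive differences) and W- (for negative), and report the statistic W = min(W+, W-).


Step 1: Drop any zero differences (none here) and take |d_i|.
|d| = [4, 1, 5, 2, 5, 5, 6, 2, 7, 8, 1]
Step 2: Midrank |d_i| (ties get averaged ranks).
ranks: |4|->5, |1|->1.5, |5|->7, |2|->3.5, |5|->7, |5|->7, |6|->9, |2|->3.5, |7|->10, |8|->11, |1|->1.5
Step 3: Attach original signs; sum ranks with positive sign and with negative sign.
W+ = 7 + 7 + 9 + 11 = 34
W- = 5 + 1.5 + 3.5 + 7 + 3.5 + 10 + 1.5 = 32
(Check: W+ + W- = 66 should equal n(n+1)/2 = 66.)
Step 4: Test statistic W = min(W+, W-) = 32.
Step 5: Ties in |d|, so use the tie-corrected normal approximation.
        E[W] = n(n+1)/4 = 11*12/4 = 33.
        Tie groups: |d|=1 (t=2), |d|=2 (t=2), |d|=5 (t=3); sum(t^3 - t) = 36.
        Var[W] = n(n+1)(2n+1)/24 - sum(t^3-t)/48 = 3036/24 - 36/48 = 125.75.
        z = (W - E[W]) / sqrt(Var[W]) = (32 - 33) / 11.2138 = -0.0892.
        Two-sided p = 2*Phi(z) = 0.928942.
Step 6: alpha = 0.05. fail to reject H0.

W+ = 34, W- = 32, W = min = 32, p = 0.928942, fail to reject H0.


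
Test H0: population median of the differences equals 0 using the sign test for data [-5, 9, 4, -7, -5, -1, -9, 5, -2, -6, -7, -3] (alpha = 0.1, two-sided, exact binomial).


Step 1: Discard zero differences. Original n = 12; n_eff = number of nonzero differences = 12.
Nonzero differences (with sign): -5, +9, +4, -7, -5, -1, -9, +5, -2, -6, -7, -3
Step 2: Count signs: positive = 3, negative = 9.
Step 3: Under H0: P(positive) = 0.5, so the number of positives S ~ Bin(12, 0.5).
Step 4: Two-sided exact p-value = sum of Bin(12,0.5) probabilities at or below the observed probability = 0.145996.
Step 5: alpha = 0.1. fail to reject H0.

n_eff = 12, pos = 3, neg = 9, p = 0.145996, fail to reject H0.


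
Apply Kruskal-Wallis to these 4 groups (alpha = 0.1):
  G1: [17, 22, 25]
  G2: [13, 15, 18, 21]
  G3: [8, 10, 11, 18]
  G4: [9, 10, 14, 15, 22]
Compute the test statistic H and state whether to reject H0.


Step 1: Combine all N = 16 observations and assign midranks.
sorted (value, group, rank): (8,G3,1), (9,G4,2), (10,G3,3.5), (10,G4,3.5), (11,G3,5), (13,G2,6), (14,G4,7), (15,G2,8.5), (15,G4,8.5), (17,G1,10), (18,G2,11.5), (18,G3,11.5), (21,G2,13), (22,G1,14.5), (22,G4,14.5), (25,G1,16)
Step 2: Sum ranks within each group.
R_1 = 40.5 (n_1 = 3)
R_2 = 39 (n_2 = 4)
R_3 = 21 (n_3 = 4)
R_4 = 35.5 (n_4 = 5)
Step 3: H = 12/(N(N+1)) * sum(R_i^2/n_i) - 3(N+1)
     = 12/(16*17) * (40.5^2/3 + 39^2/4 + 21^2/4 + 35.5^2/5) - 3*17
     = 0.044118 * 1289.3 - 51
     = 5.880882.
Step 4: Ties present; correction factor C = 1 - 24/(16^3 - 16) = 0.994118. Corrected H = 5.880882 / 0.994118 = 5.915680.
Step 5: Under H0, H ~ chi^2(3); p-value = 0.115785.
Step 6: alpha = 0.1. fail to reject H0.

H = 5.9157, df = 3, p = 0.115785, fail to reject H0.


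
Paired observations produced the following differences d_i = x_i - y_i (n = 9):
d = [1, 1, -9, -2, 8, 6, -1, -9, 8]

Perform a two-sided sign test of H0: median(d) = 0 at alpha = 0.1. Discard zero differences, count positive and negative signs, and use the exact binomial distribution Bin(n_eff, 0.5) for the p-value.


Step 1: Discard zero differences. Original n = 9; n_eff = number of nonzero differences = 9.
Nonzero differences (with sign): +1, +1, -9, -2, +8, +6, -1, -9, +8
Step 2: Count signs: positive = 5, negative = 4.
Step 3: Under H0: P(positive) = 0.5, so the number of positives S ~ Bin(9, 0.5).
Step 4: Two-sided exact p-value = sum of Bin(9,0.5) probabilities at or below the observed probability = 1.000000.
Step 5: alpha = 0.1. fail to reject H0.

n_eff = 9, pos = 5, neg = 4, p = 1.000000, fail to reject H0.


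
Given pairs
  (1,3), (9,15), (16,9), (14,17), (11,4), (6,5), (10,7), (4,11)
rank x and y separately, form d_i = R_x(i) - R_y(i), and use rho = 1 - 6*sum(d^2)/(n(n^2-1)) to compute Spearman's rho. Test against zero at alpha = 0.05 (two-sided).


Step 1: Rank x and y separately (midranks; no ties here).
rank(x): 1->1, 9->4, 16->8, 14->7, 11->6, 6->3, 10->5, 4->2
rank(y): 3->1, 15->7, 9->5, 17->8, 4->2, 5->3, 7->4, 11->6
Step 2: d_i = R_x(i) - R_y(i); compute d_i^2.
  (1-1)^2=0, (4-7)^2=9, (8-5)^2=9, (7-8)^2=1, (6-2)^2=16, (3-3)^2=0, (5-4)^2=1, (2-6)^2=16
sum(d^2) = 52.
Step 3: rho = 1 - 6*52 / (8*(8^2 - 1)) = 1 - 312/504 = 0.380952.
Step 4: Under H0, t = rho * sqrt((n-2)/(1-rho^2)) = 1.0092 ~ t(6).
Step 5: Two-sided p-value from the t-distribution with 6 df = 0.351813.
Step 6: alpha = 0.05. fail to reject H0.

rho = 0.3810, p = 0.351813, fail to reject H0 at alpha = 0.05.


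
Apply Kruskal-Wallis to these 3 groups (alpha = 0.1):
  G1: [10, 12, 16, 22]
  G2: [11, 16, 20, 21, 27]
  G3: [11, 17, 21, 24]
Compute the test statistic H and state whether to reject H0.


Step 1: Combine all N = 13 observations and assign midranks.
sorted (value, group, rank): (10,G1,1), (11,G2,2.5), (11,G3,2.5), (12,G1,4), (16,G1,5.5), (16,G2,5.5), (17,G3,7), (20,G2,8), (21,G2,9.5), (21,G3,9.5), (22,G1,11), (24,G3,12), (27,G2,13)
Step 2: Sum ranks within each group.
R_1 = 21.5 (n_1 = 4)
R_2 = 38.5 (n_2 = 5)
R_3 = 31 (n_3 = 4)
Step 3: H = 12/(N(N+1)) * sum(R_i^2/n_i) - 3(N+1)
     = 12/(13*14) * (21.5^2/4 + 38.5^2/5 + 31^2/4) - 3*14
     = 0.065934 * 652.263 - 42
     = 1.006319.
Step 4: Ties present; correction factor C = 1 - 18/(13^3 - 13) = 0.991758. Corrected H = 1.006319 / 0.991758 = 1.014681.
Step 5: Under H0, H ~ chi^2(2); p-value = 0.602095.
Step 6: alpha = 0.1. fail to reject H0.

H = 1.0147, df = 2, p = 0.602095, fail to reject H0.


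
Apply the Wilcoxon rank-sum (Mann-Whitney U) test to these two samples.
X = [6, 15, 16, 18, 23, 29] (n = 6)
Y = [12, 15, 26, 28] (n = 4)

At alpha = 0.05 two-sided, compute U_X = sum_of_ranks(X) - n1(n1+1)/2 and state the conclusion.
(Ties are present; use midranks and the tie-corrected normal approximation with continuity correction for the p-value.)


Step 1: Combine and sort all 10 observations; assign midranks.
sorted (value, group): (6,X), (12,Y), (15,X), (15,Y), (16,X), (18,X), (23,X), (26,Y), (28,Y), (29,X)
ranks: 6->1, 12->2, 15->3.5, 15->3.5, 16->5, 18->6, 23->7, 26->8, 28->9, 29->10
Step 2: Rank sum for X: R1 = 1 + 3.5 + 5 + 6 + 7 + 10 = 32.5.
Step 3: U_X = R1 - n1(n1+1)/2 = 32.5 - 6*7/2 = 32.5 - 21 = 11.5.
       U_Y = n1*n2 - U_X = 24 - 11.5 = 12.5.
Step 4: Ties are present, so use the tie-corrected normal approximation (with continuity correction) for the p-value.
Step 5: p-value = 1.000000; compare to alpha = 0.05. fail to reject H0.

U_X = 11.5, p = 1.000000, fail to reject H0 at alpha = 0.05.


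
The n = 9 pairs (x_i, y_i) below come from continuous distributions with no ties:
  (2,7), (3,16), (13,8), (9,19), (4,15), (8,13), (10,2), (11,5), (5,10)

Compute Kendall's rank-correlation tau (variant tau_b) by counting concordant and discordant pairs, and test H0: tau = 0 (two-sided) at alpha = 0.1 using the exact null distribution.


Step 1: Enumerate the 36 unordered pairs (i,j) with i<j and classify each by sign(x_j-x_i) * sign(y_j-y_i).
  (1,2):dx=+1,dy=+9->C; (1,3):dx=+11,dy=+1->C; (1,4):dx=+7,dy=+12->C; (1,5):dx=+2,dy=+8->C
  (1,6):dx=+6,dy=+6->C; (1,7):dx=+8,dy=-5->D; (1,8):dx=+9,dy=-2->D; (1,9):dx=+3,dy=+3->C
  (2,3):dx=+10,dy=-8->D; (2,4):dx=+6,dy=+3->C; (2,5):dx=+1,dy=-1->D; (2,6):dx=+5,dy=-3->D
  (2,7):dx=+7,dy=-14->D; (2,8):dx=+8,dy=-11->D; (2,9):dx=+2,dy=-6->D; (3,4):dx=-4,dy=+11->D
  (3,5):dx=-9,dy=+7->D; (3,6):dx=-5,dy=+5->D; (3,7):dx=-3,dy=-6->C; (3,8):dx=-2,dy=-3->C
  (3,9):dx=-8,dy=+2->D; (4,5):dx=-5,dy=-4->C; (4,6):dx=-1,dy=-6->C; (4,7):dx=+1,dy=-17->D
  (4,8):dx=+2,dy=-14->D; (4,9):dx=-4,dy=-9->C; (5,6):dx=+4,dy=-2->D; (5,7):dx=+6,dy=-13->D
  (5,8):dx=+7,dy=-10->D; (5,9):dx=+1,dy=-5->D; (6,7):dx=+2,dy=-11->D; (6,8):dx=+3,dy=-8->D
  (6,9):dx=-3,dy=-3->C; (7,8):dx=+1,dy=+3->C; (7,9):dx=-5,dy=+8->D; (8,9):dx=-6,dy=+5->D
Step 2: C = 14, D = 22, total pairs = 36.
Step 3: tau = (C - D)/(n(n-1)/2) = (14 - 22)/36 = -0.222222.
Step 4: Exact two-sided p-value (enumerate n! = 362880 permutations of y under H0): p = 0.476709.
Step 5: alpha = 0.1. fail to reject H0.

tau_b = -0.2222 (C=14, D=22), p = 0.476709, fail to reject H0.


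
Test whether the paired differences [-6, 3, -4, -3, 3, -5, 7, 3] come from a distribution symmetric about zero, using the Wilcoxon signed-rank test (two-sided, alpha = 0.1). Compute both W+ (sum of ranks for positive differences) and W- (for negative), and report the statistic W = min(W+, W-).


Step 1: Drop any zero differences (none here) and take |d_i|.
|d| = [6, 3, 4, 3, 3, 5, 7, 3]
Step 2: Midrank |d_i| (ties get averaged ranks).
ranks: |6|->7, |3|->2.5, |4|->5, |3|->2.5, |3|->2.5, |5|->6, |7|->8, |3|->2.5
Step 3: Attach original signs; sum ranks with positive sign and with negative sign.
W+ = 2.5 + 2.5 + 8 + 2.5 = 15.5
W- = 7 + 5 + 2.5 + 6 = 20.5
(Check: W+ + W- = 36 should equal n(n+1)/2 = 36.)
Step 4: Test statistic W = min(W+, W-) = 15.5.
Step 5: Ties in |d|, so use the tie-corrected normal approximation.
        E[W] = n(n+1)/4 = 8*9/4 = 18.
        Tie groups: |d|=3 (t=4); sum(t^3 - t) = 60.
        Var[W] = n(n+1)(2n+1)/24 - sum(t^3-t)/48 = 1224/24 - 60/48 = 49.75.
        z = (W - E[W]) / sqrt(Var[W]) = (15.5 - 18) / 7.0534 = -0.3544.
        Two-sided p = 2*Phi(z) = 0.723009.
Step 6: alpha = 0.1. fail to reject H0.

W+ = 15.5, W- = 20.5, W = min = 15.5, p = 0.723009, fail to reject H0.


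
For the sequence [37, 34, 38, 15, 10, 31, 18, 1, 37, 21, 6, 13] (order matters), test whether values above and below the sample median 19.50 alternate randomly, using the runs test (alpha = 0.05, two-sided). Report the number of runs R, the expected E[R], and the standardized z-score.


Step 1: Compute median = 19.50; label A = above, B = below.
Labels in order: AAABBABBAABB  (n_A = 6, n_B = 6)
Step 2: Count runs R = 6.
Step 3: Under H0 (random ordering), E[R] = 2*n_A*n_B/(n_A+n_B) + 1 = 2*6*6/12 + 1 = 7.0000.
        Var[R] = 2*n_A*n_B*(2*n_A*n_B - n_A - n_B) / ((n_A+n_B)^2 * (n_A+n_B-1)) = 4320/1584 = 2.7273.
        SD[R] = 1.6514.
Step 4: Continuity-corrected z = (R + 0.5 - E[R]) / SD[R] = (6 + 0.5 - 7.0000) / 1.6514 = -0.3028.
Step 5: Two-sided p-value via normal approximation = 2*(1 - Phi(|z|)) = 0.762069.
Step 6: alpha = 0.05. fail to reject H0.

R = 6, z = -0.3028, p = 0.762069, fail to reject H0.


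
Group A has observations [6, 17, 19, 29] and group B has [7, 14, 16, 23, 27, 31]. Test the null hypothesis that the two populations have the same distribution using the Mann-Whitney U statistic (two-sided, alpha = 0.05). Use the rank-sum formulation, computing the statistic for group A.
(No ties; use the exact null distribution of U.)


Step 1: Combine and sort all 10 observations; assign midranks.
sorted (value, group): (6,X), (7,Y), (14,Y), (16,Y), (17,X), (19,X), (23,Y), (27,Y), (29,X), (31,Y)
ranks: 6->1, 7->2, 14->3, 16->4, 17->5, 19->6, 23->7, 27->8, 29->9, 31->10
Step 2: Rank sum for X: R1 = 1 + 5 + 6 + 9 = 21.
Step 3: U_X = R1 - n1(n1+1)/2 = 21 - 4*5/2 = 21 - 10 = 11.
       U_Y = n1*n2 - U_X = 24 - 11 = 13.
Step 4: No ties, so the exact null distribution of U (based on enumerating the C(10,4) = 210 equally likely rank assignments) gives the two-sided p-value.
Step 5: p-value = 0.914286; compare to alpha = 0.05. fail to reject H0.

U_X = 11, p = 0.914286, fail to reject H0 at alpha = 0.05.


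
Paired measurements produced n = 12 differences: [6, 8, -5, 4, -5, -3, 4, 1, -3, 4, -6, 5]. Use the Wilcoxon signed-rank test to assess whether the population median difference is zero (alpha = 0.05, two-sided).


Step 1: Drop any zero differences (none here) and take |d_i|.
|d| = [6, 8, 5, 4, 5, 3, 4, 1, 3, 4, 6, 5]
Step 2: Midrank |d_i| (ties get averaged ranks).
ranks: |6|->10.5, |8|->12, |5|->8, |4|->5, |5|->8, |3|->2.5, |4|->5, |1|->1, |3|->2.5, |4|->5, |6|->10.5, |5|->8
Step 3: Attach original signs; sum ranks with positive sign and with negative sign.
W+ = 10.5 + 12 + 5 + 5 + 1 + 5 + 8 = 46.5
W- = 8 + 8 + 2.5 + 2.5 + 10.5 = 31.5
(Check: W+ + W- = 78 should equal n(n+1)/2 = 78.)
Step 4: Test statistic W = min(W+, W-) = 31.5.
Step 5: Ties in |d|, so use the tie-corrected normal approximation.
        E[W] = n(n+1)/4 = 12*13/4 = 39.
        Tie groups: |d|=3 (t=2), |d|=4 (t=3), |d|=5 (t=3), |d|=6 (t=2); sum(t^3 - t) = 60.
        Var[W] = n(n+1)(2n+1)/24 - sum(t^3-t)/48 = 3900/24 - 60/48 = 161.25.
        z = (W - E[W]) / sqrt(Var[W]) = (31.5 - 39) / 12.6984 = -0.5906.
        Two-sided p = 2*Phi(z) = 0.554772.
Step 6: alpha = 0.05. fail to reject H0.

W+ = 46.5, W- = 31.5, W = min = 31.5, p = 0.554772, fail to reject H0.


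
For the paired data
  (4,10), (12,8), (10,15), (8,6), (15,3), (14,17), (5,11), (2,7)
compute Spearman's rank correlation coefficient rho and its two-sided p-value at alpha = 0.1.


Step 1: Rank x and y separately (midranks; no ties here).
rank(x): 4->2, 12->6, 10->5, 8->4, 15->8, 14->7, 5->3, 2->1
rank(y): 10->5, 8->4, 15->7, 6->2, 3->1, 17->8, 11->6, 7->3
Step 2: d_i = R_x(i) - R_y(i); compute d_i^2.
  (2-5)^2=9, (6-4)^2=4, (5-7)^2=4, (4-2)^2=4, (8-1)^2=49, (7-8)^2=1, (3-6)^2=9, (1-3)^2=4
sum(d^2) = 84.
Step 3: rho = 1 - 6*84 / (8*(8^2 - 1)) = 1 - 504/504 = 0.000000.
Step 4: Under H0, t = rho * sqrt((n-2)/(1-rho^2)) = 0.0000 ~ t(6).
Step 5: Two-sided p-value from the t-distribution with 6 df = 1.000000.
Step 6: alpha = 0.1. fail to reject H0.

rho = 0.0000, p = 1.000000, fail to reject H0 at alpha = 0.1.


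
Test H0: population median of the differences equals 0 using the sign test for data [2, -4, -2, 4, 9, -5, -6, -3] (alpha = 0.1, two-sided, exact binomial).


Step 1: Discard zero differences. Original n = 8; n_eff = number of nonzero differences = 8.
Nonzero differences (with sign): +2, -4, -2, +4, +9, -5, -6, -3
Step 2: Count signs: positive = 3, negative = 5.
Step 3: Under H0: P(positive) = 0.5, so the number of positives S ~ Bin(8, 0.5).
Step 4: Two-sided exact p-value = sum of Bin(8,0.5) probabilities at or below the observed probability = 0.726562.
Step 5: alpha = 0.1. fail to reject H0.

n_eff = 8, pos = 3, neg = 5, p = 0.726562, fail to reject H0.


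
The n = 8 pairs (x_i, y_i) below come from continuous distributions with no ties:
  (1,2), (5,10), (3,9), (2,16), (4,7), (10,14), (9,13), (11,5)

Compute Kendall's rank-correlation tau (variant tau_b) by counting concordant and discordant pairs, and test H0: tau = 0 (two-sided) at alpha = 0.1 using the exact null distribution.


Step 1: Enumerate the 28 unordered pairs (i,j) with i<j and classify each by sign(x_j-x_i) * sign(y_j-y_i).
  (1,2):dx=+4,dy=+8->C; (1,3):dx=+2,dy=+7->C; (1,4):dx=+1,dy=+14->C; (1,5):dx=+3,dy=+5->C
  (1,6):dx=+9,dy=+12->C; (1,7):dx=+8,dy=+11->C; (1,8):dx=+10,dy=+3->C; (2,3):dx=-2,dy=-1->C
  (2,4):dx=-3,dy=+6->D; (2,5):dx=-1,dy=-3->C; (2,6):dx=+5,dy=+4->C; (2,7):dx=+4,dy=+3->C
  (2,8):dx=+6,dy=-5->D; (3,4):dx=-1,dy=+7->D; (3,5):dx=+1,dy=-2->D; (3,6):dx=+7,dy=+5->C
  (3,7):dx=+6,dy=+4->C; (3,8):dx=+8,dy=-4->D; (4,5):dx=+2,dy=-9->D; (4,6):dx=+8,dy=-2->D
  (4,7):dx=+7,dy=-3->D; (4,8):dx=+9,dy=-11->D; (5,6):dx=+6,dy=+7->C; (5,7):dx=+5,dy=+6->C
  (5,8):dx=+7,dy=-2->D; (6,7):dx=-1,dy=-1->C; (6,8):dx=+1,dy=-9->D; (7,8):dx=+2,dy=-8->D
Step 2: C = 16, D = 12, total pairs = 28.
Step 3: tau = (C - D)/(n(n-1)/2) = (16 - 12)/28 = 0.142857.
Step 4: Exact two-sided p-value (enumerate n! = 40320 permutations of y under H0): p = 0.719544.
Step 5: alpha = 0.1. fail to reject H0.

tau_b = 0.1429 (C=16, D=12), p = 0.719544, fail to reject H0.


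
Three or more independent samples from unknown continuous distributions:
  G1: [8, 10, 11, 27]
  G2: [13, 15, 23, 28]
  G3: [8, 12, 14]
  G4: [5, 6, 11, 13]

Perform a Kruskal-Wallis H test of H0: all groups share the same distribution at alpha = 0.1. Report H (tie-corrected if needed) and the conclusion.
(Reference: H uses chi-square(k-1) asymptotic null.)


Step 1: Combine all N = 15 observations and assign midranks.
sorted (value, group, rank): (5,G4,1), (6,G4,2), (8,G1,3.5), (8,G3,3.5), (10,G1,5), (11,G1,6.5), (11,G4,6.5), (12,G3,8), (13,G2,9.5), (13,G4,9.5), (14,G3,11), (15,G2,12), (23,G2,13), (27,G1,14), (28,G2,15)
Step 2: Sum ranks within each group.
R_1 = 29 (n_1 = 4)
R_2 = 49.5 (n_2 = 4)
R_3 = 22.5 (n_3 = 3)
R_4 = 19 (n_4 = 4)
Step 3: H = 12/(N(N+1)) * sum(R_i^2/n_i) - 3(N+1)
     = 12/(15*16) * (29^2/4 + 49.5^2/4 + 22.5^2/3 + 19^2/4) - 3*16
     = 0.050000 * 1081.81 - 48
     = 6.090625.
Step 4: Ties present; correction factor C = 1 - 18/(15^3 - 15) = 0.994643. Corrected H = 6.090625 / 0.994643 = 6.123429.
Step 5: Under H0, H ~ chi^2(3); p-value = 0.105757.
Step 6: alpha = 0.1. fail to reject H0.

H = 6.1234, df = 3, p = 0.105757, fail to reject H0.


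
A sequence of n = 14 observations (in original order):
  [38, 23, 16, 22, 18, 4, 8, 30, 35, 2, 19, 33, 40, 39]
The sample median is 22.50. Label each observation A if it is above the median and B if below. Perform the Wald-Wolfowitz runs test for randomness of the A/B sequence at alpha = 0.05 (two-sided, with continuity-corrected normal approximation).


Step 1: Compute median = 22.50; label A = above, B = below.
Labels in order: AABBBBBAABBAAA  (n_A = 7, n_B = 7)
Step 2: Count runs R = 5.
Step 3: Under H0 (random ordering), E[R] = 2*n_A*n_B/(n_A+n_B) + 1 = 2*7*7/14 + 1 = 8.0000.
        Var[R] = 2*n_A*n_B*(2*n_A*n_B - n_A - n_B) / ((n_A+n_B)^2 * (n_A+n_B-1)) = 8232/2548 = 3.2308.
        SD[R] = 1.7974.
Step 4: Continuity-corrected z = (R + 0.5 - E[R]) / SD[R] = (5 + 0.5 - 8.0000) / 1.7974 = -1.3909.
Step 5: Two-sided p-value via normal approximation = 2*(1 - Phi(|z|)) = 0.164264.
Step 6: alpha = 0.05. fail to reject H0.

R = 5, z = -1.3909, p = 0.164264, fail to reject H0.


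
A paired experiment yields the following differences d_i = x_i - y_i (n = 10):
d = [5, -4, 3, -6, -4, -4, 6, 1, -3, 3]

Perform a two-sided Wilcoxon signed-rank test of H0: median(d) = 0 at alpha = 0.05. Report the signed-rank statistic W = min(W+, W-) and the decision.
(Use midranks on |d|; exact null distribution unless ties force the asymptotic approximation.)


Step 1: Drop any zero differences (none here) and take |d_i|.
|d| = [5, 4, 3, 6, 4, 4, 6, 1, 3, 3]
Step 2: Midrank |d_i| (ties get averaged ranks).
ranks: |5|->8, |4|->6, |3|->3, |6|->9.5, |4|->6, |4|->6, |6|->9.5, |1|->1, |3|->3, |3|->3
Step 3: Attach original signs; sum ranks with positive sign and with negative sign.
W+ = 8 + 3 + 9.5 + 1 + 3 = 24.5
W- = 6 + 9.5 + 6 + 6 + 3 = 30.5
(Check: W+ + W- = 55 should equal n(n+1)/2 = 55.)
Step 4: Test statistic W = min(W+, W-) = 24.5.
Step 5: Ties in |d|, so use the tie-corrected normal approximation.
        E[W] = n(n+1)/4 = 10*11/4 = 27.5.
        Tie groups: |d|=3 (t=3), |d|=4 (t=3), |d|=6 (t=2); sum(t^3 - t) = 54.
        Var[W] = n(n+1)(2n+1)/24 - sum(t^3-t)/48 = 2310/24 - 54/48 = 95.125.
        z = (W - E[W]) / sqrt(Var[W]) = (24.5 - 27.5) / 9.7532 = -0.3076.
        Two-sided p = 2*Phi(z) = 0.758393.
Step 6: alpha = 0.05. fail to reject H0.

W+ = 24.5, W- = 30.5, W = min = 24.5, p = 0.758393, fail to reject H0.


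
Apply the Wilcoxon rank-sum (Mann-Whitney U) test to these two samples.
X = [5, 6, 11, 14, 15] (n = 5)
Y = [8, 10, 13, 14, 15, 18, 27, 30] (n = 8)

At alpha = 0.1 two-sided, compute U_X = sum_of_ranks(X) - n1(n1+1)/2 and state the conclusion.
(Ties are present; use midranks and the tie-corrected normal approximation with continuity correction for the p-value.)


Step 1: Combine and sort all 13 observations; assign midranks.
sorted (value, group): (5,X), (6,X), (8,Y), (10,Y), (11,X), (13,Y), (14,X), (14,Y), (15,X), (15,Y), (18,Y), (27,Y), (30,Y)
ranks: 5->1, 6->2, 8->3, 10->4, 11->5, 13->6, 14->7.5, 14->7.5, 15->9.5, 15->9.5, 18->11, 27->12, 30->13
Step 2: Rank sum for X: R1 = 1 + 2 + 5 + 7.5 + 9.5 = 25.
Step 3: U_X = R1 - n1(n1+1)/2 = 25 - 5*6/2 = 25 - 15 = 10.
       U_Y = n1*n2 - U_X = 40 - 10 = 30.
Step 4: Ties are present, so use the tie-corrected normal approximation (with continuity correction) for the p-value.
Step 5: p-value = 0.163169; compare to alpha = 0.1. fail to reject H0.

U_X = 10, p = 0.163169, fail to reject H0 at alpha = 0.1.


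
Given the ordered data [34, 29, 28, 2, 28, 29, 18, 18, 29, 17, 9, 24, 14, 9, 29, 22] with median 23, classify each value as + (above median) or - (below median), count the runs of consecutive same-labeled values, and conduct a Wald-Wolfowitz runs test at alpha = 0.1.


Step 1: Compute median = 23; label A = above, B = below.
Labels in order: AAABAABBABBABBAB  (n_A = 8, n_B = 8)
Step 2: Count runs R = 10.
Step 3: Under H0 (random ordering), E[R] = 2*n_A*n_B/(n_A+n_B) + 1 = 2*8*8/16 + 1 = 9.0000.
        Var[R] = 2*n_A*n_B*(2*n_A*n_B - n_A - n_B) / ((n_A+n_B)^2 * (n_A+n_B-1)) = 14336/3840 = 3.7333.
        SD[R] = 1.9322.
Step 4: Continuity-corrected z = (R - 0.5 - E[R]) / SD[R] = (10 - 0.5 - 9.0000) / 1.9322 = 0.2588.
Step 5: Two-sided p-value via normal approximation = 2*(1 - Phi(|z|)) = 0.795809.
Step 6: alpha = 0.1. fail to reject H0.

R = 10, z = 0.2588, p = 0.795809, fail to reject H0.


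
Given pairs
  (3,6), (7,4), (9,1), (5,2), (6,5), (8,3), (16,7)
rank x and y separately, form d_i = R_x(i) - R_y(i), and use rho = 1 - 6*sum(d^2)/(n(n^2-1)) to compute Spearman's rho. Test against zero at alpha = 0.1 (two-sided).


Step 1: Rank x and y separately (midranks; no ties here).
rank(x): 3->1, 7->4, 9->6, 5->2, 6->3, 8->5, 16->7
rank(y): 6->6, 4->4, 1->1, 2->2, 5->5, 3->3, 7->7
Step 2: d_i = R_x(i) - R_y(i); compute d_i^2.
  (1-6)^2=25, (4-4)^2=0, (6-1)^2=25, (2-2)^2=0, (3-5)^2=4, (5-3)^2=4, (7-7)^2=0
sum(d^2) = 58.
Step 3: rho = 1 - 6*58 / (7*(7^2 - 1)) = 1 - 348/336 = -0.035714.
Step 4: Under H0, t = rho * sqrt((n-2)/(1-rho^2)) = -0.0799 ~ t(5).
Step 5: Two-sided p-value from the t-distribution with 5 df = 0.939408.
Step 6: alpha = 0.1. fail to reject H0.

rho = -0.0357, p = 0.939408, fail to reject H0 at alpha = 0.1.


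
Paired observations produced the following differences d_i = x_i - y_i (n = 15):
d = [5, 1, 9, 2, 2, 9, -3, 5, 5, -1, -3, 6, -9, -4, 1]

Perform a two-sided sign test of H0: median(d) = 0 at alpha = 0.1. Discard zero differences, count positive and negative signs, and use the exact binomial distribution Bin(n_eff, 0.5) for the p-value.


Step 1: Discard zero differences. Original n = 15; n_eff = number of nonzero differences = 15.
Nonzero differences (with sign): +5, +1, +9, +2, +2, +9, -3, +5, +5, -1, -3, +6, -9, -4, +1
Step 2: Count signs: positive = 10, negative = 5.
Step 3: Under H0: P(positive) = 0.5, so the number of positives S ~ Bin(15, 0.5).
Step 4: Two-sided exact p-value = sum of Bin(15,0.5) probabilities at or below the observed probability = 0.301758.
Step 5: alpha = 0.1. fail to reject H0.

n_eff = 15, pos = 10, neg = 5, p = 0.301758, fail to reject H0.


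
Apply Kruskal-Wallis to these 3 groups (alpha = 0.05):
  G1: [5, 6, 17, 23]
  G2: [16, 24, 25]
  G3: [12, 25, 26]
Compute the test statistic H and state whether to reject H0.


Step 1: Combine all N = 10 observations and assign midranks.
sorted (value, group, rank): (5,G1,1), (6,G1,2), (12,G3,3), (16,G2,4), (17,G1,5), (23,G1,6), (24,G2,7), (25,G2,8.5), (25,G3,8.5), (26,G3,10)
Step 2: Sum ranks within each group.
R_1 = 14 (n_1 = 4)
R_2 = 19.5 (n_2 = 3)
R_3 = 21.5 (n_3 = 3)
Step 3: H = 12/(N(N+1)) * sum(R_i^2/n_i) - 3(N+1)
     = 12/(10*11) * (14^2/4 + 19.5^2/3 + 21.5^2/3) - 3*11
     = 0.109091 * 329.833 - 33
     = 2.981818.
Step 4: Ties present; correction factor C = 1 - 6/(10^3 - 10) = 0.993939. Corrected H = 2.981818 / 0.993939 = 3.000000.
Step 5: Under H0, H ~ chi^2(2); p-value = 0.223130.
Step 6: alpha = 0.05. fail to reject H0.

H = 3.0000, df = 2, p = 0.223130, fail to reject H0.


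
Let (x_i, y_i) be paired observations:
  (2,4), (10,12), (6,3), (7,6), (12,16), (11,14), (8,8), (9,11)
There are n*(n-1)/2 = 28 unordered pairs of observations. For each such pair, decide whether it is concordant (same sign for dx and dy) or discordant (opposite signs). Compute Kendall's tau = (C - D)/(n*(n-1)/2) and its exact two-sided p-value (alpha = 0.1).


Step 1: Enumerate the 28 unordered pairs (i,j) with i<j and classify each by sign(x_j-x_i) * sign(y_j-y_i).
  (1,2):dx=+8,dy=+8->C; (1,3):dx=+4,dy=-1->D; (1,4):dx=+5,dy=+2->C; (1,5):dx=+10,dy=+12->C
  (1,6):dx=+9,dy=+10->C; (1,7):dx=+6,dy=+4->C; (1,8):dx=+7,dy=+7->C; (2,3):dx=-4,dy=-9->C
  (2,4):dx=-3,dy=-6->C; (2,5):dx=+2,dy=+4->C; (2,6):dx=+1,dy=+2->C; (2,7):dx=-2,dy=-4->C
  (2,8):dx=-1,dy=-1->C; (3,4):dx=+1,dy=+3->C; (3,5):dx=+6,dy=+13->C; (3,6):dx=+5,dy=+11->C
  (3,7):dx=+2,dy=+5->C; (3,8):dx=+3,dy=+8->C; (4,5):dx=+5,dy=+10->C; (4,6):dx=+4,dy=+8->C
  (4,7):dx=+1,dy=+2->C; (4,8):dx=+2,dy=+5->C; (5,6):dx=-1,dy=-2->C; (5,7):dx=-4,dy=-8->C
  (5,8):dx=-3,dy=-5->C; (6,7):dx=-3,dy=-6->C; (6,8):dx=-2,dy=-3->C; (7,8):dx=+1,dy=+3->C
Step 2: C = 27, D = 1, total pairs = 28.
Step 3: tau = (C - D)/(n(n-1)/2) = (27 - 1)/28 = 0.928571.
Step 4: Exact two-sided p-value (enumerate n! = 40320 permutations of y under H0): p = 0.000397.
Step 5: alpha = 0.1. reject H0.

tau_b = 0.9286 (C=27, D=1), p = 0.000397, reject H0.


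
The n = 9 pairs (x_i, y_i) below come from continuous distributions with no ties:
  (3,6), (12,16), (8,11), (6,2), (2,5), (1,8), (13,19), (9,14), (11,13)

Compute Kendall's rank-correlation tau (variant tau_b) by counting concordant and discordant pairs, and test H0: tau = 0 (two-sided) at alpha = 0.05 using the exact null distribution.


Step 1: Enumerate the 36 unordered pairs (i,j) with i<j and classify each by sign(x_j-x_i) * sign(y_j-y_i).
  (1,2):dx=+9,dy=+10->C; (1,3):dx=+5,dy=+5->C; (1,4):dx=+3,dy=-4->D; (1,5):dx=-1,dy=-1->C
  (1,6):dx=-2,dy=+2->D; (1,7):dx=+10,dy=+13->C; (1,8):dx=+6,dy=+8->C; (1,9):dx=+8,dy=+7->C
  (2,3):dx=-4,dy=-5->C; (2,4):dx=-6,dy=-14->C; (2,5):dx=-10,dy=-11->C; (2,6):dx=-11,dy=-8->C
  (2,7):dx=+1,dy=+3->C; (2,8):dx=-3,dy=-2->C; (2,9):dx=-1,dy=-3->C; (3,4):dx=-2,dy=-9->C
  (3,5):dx=-6,dy=-6->C; (3,6):dx=-7,dy=-3->C; (3,7):dx=+5,dy=+8->C; (3,8):dx=+1,dy=+3->C
  (3,9):dx=+3,dy=+2->C; (4,5):dx=-4,dy=+3->D; (4,6):dx=-5,dy=+6->D; (4,7):dx=+7,dy=+17->C
  (4,8):dx=+3,dy=+12->C; (4,9):dx=+5,dy=+11->C; (5,6):dx=-1,dy=+3->D; (5,7):dx=+11,dy=+14->C
  (5,8):dx=+7,dy=+9->C; (5,9):dx=+9,dy=+8->C; (6,7):dx=+12,dy=+11->C; (6,8):dx=+8,dy=+6->C
  (6,9):dx=+10,dy=+5->C; (7,8):dx=-4,dy=-5->C; (7,9):dx=-2,dy=-6->C; (8,9):dx=+2,dy=-1->D
Step 2: C = 30, D = 6, total pairs = 36.
Step 3: tau = (C - D)/(n(n-1)/2) = (30 - 6)/36 = 0.666667.
Step 4: Exact two-sided p-value (enumerate n! = 362880 permutations of y under H0): p = 0.012665.
Step 5: alpha = 0.05. reject H0.

tau_b = 0.6667 (C=30, D=6), p = 0.012665, reject H0.


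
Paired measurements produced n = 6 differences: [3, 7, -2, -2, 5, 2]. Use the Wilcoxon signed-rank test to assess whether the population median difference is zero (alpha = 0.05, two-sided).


Step 1: Drop any zero differences (none here) and take |d_i|.
|d| = [3, 7, 2, 2, 5, 2]
Step 2: Midrank |d_i| (ties get averaged ranks).
ranks: |3|->4, |7|->6, |2|->2, |2|->2, |5|->5, |2|->2
Step 3: Attach original signs; sum ranks with positive sign and with negative sign.
W+ = 4 + 6 + 5 + 2 = 17
W- = 2 + 2 = 4
(Check: W+ + W- = 21 should equal n(n+1)/2 = 21.)
Step 4: Test statistic W = min(W+, W-) = 4.
Step 5: Ties in |d|, so use the tie-corrected normal approximation.
        E[W] = n(n+1)/4 = 6*7/4 = 10.5.
        Tie groups: |d|=2 (t=3); sum(t^3 - t) = 24.
        Var[W] = n(n+1)(2n+1)/24 - sum(t^3-t)/48 = 546/24 - 24/48 = 22.25.
        z = (W - E[W]) / sqrt(Var[W]) = (4 - 10.5) / 4.7170 = -1.3780.
        Two-sided p = 2*Phi(z) = 0.168204.
Step 6: alpha = 0.05. fail to reject H0.

W+ = 17, W- = 4, W = min = 4, p = 0.168204, fail to reject H0.


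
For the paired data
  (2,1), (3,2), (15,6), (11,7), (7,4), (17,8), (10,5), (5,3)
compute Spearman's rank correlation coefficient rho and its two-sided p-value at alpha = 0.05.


Step 1: Rank x and y separately (midranks; no ties here).
rank(x): 2->1, 3->2, 15->7, 11->6, 7->4, 17->8, 10->5, 5->3
rank(y): 1->1, 2->2, 6->6, 7->7, 4->4, 8->8, 5->5, 3->3
Step 2: d_i = R_x(i) - R_y(i); compute d_i^2.
  (1-1)^2=0, (2-2)^2=0, (7-6)^2=1, (6-7)^2=1, (4-4)^2=0, (8-8)^2=0, (5-5)^2=0, (3-3)^2=0
sum(d^2) = 2.
Step 3: rho = 1 - 6*2 / (8*(8^2 - 1)) = 1 - 12/504 = 0.976190.
Step 4: Under H0, t = rho * sqrt((n-2)/(1-rho^2)) = 11.0235 ~ t(6).
Step 5: Two-sided p-value from the t-distribution with 6 df = 0.000033.
Step 6: alpha = 0.05. reject H0.

rho = 0.9762, p = 0.000033, reject H0 at alpha = 0.05.


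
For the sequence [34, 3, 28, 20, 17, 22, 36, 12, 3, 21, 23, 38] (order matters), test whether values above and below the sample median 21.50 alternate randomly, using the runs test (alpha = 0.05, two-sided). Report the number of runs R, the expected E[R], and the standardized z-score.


Step 1: Compute median = 21.50; label A = above, B = below.
Labels in order: ABABBAABBBAA  (n_A = 6, n_B = 6)
Step 2: Count runs R = 7.
Step 3: Under H0 (random ordering), E[R] = 2*n_A*n_B/(n_A+n_B) + 1 = 2*6*6/12 + 1 = 7.0000.
        Var[R] = 2*n_A*n_B*(2*n_A*n_B - n_A - n_B) / ((n_A+n_B)^2 * (n_A+n_B-1)) = 4320/1584 = 2.7273.
        SD[R] = 1.6514.
Step 4: R = E[R], so z = 0 with no continuity correction.
Step 5: Two-sided p-value via normal approximation = 2*(1 - Phi(|z|)) = 1.000000.
Step 6: alpha = 0.05. fail to reject H0.

R = 7, z = 0.0000, p = 1.000000, fail to reject H0.


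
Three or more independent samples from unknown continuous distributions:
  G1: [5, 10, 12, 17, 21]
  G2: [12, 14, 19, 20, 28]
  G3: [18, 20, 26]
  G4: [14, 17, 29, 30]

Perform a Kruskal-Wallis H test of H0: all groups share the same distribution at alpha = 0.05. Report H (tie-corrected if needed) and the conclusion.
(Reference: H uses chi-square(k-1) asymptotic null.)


Step 1: Combine all N = 17 observations and assign midranks.
sorted (value, group, rank): (5,G1,1), (10,G1,2), (12,G1,3.5), (12,G2,3.5), (14,G2,5.5), (14,G4,5.5), (17,G1,7.5), (17,G4,7.5), (18,G3,9), (19,G2,10), (20,G2,11.5), (20,G3,11.5), (21,G1,13), (26,G3,14), (28,G2,15), (29,G4,16), (30,G4,17)
Step 2: Sum ranks within each group.
R_1 = 27 (n_1 = 5)
R_2 = 45.5 (n_2 = 5)
R_3 = 34.5 (n_3 = 3)
R_4 = 46 (n_4 = 4)
Step 3: H = 12/(N(N+1)) * sum(R_i^2/n_i) - 3(N+1)
     = 12/(17*18) * (27^2/5 + 45.5^2/5 + 34.5^2/3 + 46^2/4) - 3*18
     = 0.039216 * 1485.6 - 54
     = 4.258824.
Step 4: Ties present; correction factor C = 1 - 24/(17^3 - 17) = 0.995098. Corrected H = 4.258824 / 0.995098 = 4.279803.
Step 5: Under H0, H ~ chi^2(3); p-value = 0.232793.
Step 6: alpha = 0.05. fail to reject H0.

H = 4.2798, df = 3, p = 0.232793, fail to reject H0.


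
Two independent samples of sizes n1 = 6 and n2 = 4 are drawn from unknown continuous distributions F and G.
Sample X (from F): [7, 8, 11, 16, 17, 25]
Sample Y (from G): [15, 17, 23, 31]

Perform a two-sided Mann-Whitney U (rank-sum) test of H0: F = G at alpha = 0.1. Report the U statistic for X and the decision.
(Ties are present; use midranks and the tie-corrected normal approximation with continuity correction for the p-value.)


Step 1: Combine and sort all 10 observations; assign midranks.
sorted (value, group): (7,X), (8,X), (11,X), (15,Y), (16,X), (17,X), (17,Y), (23,Y), (25,X), (31,Y)
ranks: 7->1, 8->2, 11->3, 15->4, 16->5, 17->6.5, 17->6.5, 23->8, 25->9, 31->10
Step 2: Rank sum for X: R1 = 1 + 2 + 3 + 5 + 6.5 + 9 = 26.5.
Step 3: U_X = R1 - n1(n1+1)/2 = 26.5 - 6*7/2 = 26.5 - 21 = 5.5.
       U_Y = n1*n2 - U_X = 24 - 5.5 = 18.5.
Step 4: Ties are present, so use the tie-corrected normal approximation (with continuity correction) for the p-value.
Step 5: p-value = 0.199458; compare to alpha = 0.1. fail to reject H0.

U_X = 5.5, p = 0.199458, fail to reject H0 at alpha = 0.1.


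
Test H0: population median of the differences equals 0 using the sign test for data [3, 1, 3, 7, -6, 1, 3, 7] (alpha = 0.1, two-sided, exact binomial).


Step 1: Discard zero differences. Original n = 8; n_eff = number of nonzero differences = 8.
Nonzero differences (with sign): +3, +1, +3, +7, -6, +1, +3, +7
Step 2: Count signs: positive = 7, negative = 1.
Step 3: Under H0: P(positive) = 0.5, so the number of positives S ~ Bin(8, 0.5).
Step 4: Two-sided exact p-value = sum of Bin(8,0.5) probabilities at or below the observed probability = 0.070312.
Step 5: alpha = 0.1. reject H0.

n_eff = 8, pos = 7, neg = 1, p = 0.070312, reject H0.


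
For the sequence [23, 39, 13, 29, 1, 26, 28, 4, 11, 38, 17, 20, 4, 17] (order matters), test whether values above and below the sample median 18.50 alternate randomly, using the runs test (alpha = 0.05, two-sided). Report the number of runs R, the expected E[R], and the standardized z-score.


Step 1: Compute median = 18.50; label A = above, B = below.
Labels in order: AABABAABBABABB  (n_A = 7, n_B = 7)
Step 2: Count runs R = 10.
Step 3: Under H0 (random ordering), E[R] = 2*n_A*n_B/(n_A+n_B) + 1 = 2*7*7/14 + 1 = 8.0000.
        Var[R] = 2*n_A*n_B*(2*n_A*n_B - n_A - n_B) / ((n_A+n_B)^2 * (n_A+n_B-1)) = 8232/2548 = 3.2308.
        SD[R] = 1.7974.
Step 4: Continuity-corrected z = (R - 0.5 - E[R]) / SD[R] = (10 - 0.5 - 8.0000) / 1.7974 = 0.8345.
Step 5: Two-sided p-value via normal approximation = 2*(1 - Phi(|z|)) = 0.403986.
Step 6: alpha = 0.05. fail to reject H0.

R = 10, z = 0.8345, p = 0.403986, fail to reject H0.


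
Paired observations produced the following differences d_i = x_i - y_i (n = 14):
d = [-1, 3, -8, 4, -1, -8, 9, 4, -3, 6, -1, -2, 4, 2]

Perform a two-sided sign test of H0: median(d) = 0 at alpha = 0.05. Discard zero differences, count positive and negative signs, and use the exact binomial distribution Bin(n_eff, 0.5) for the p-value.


Step 1: Discard zero differences. Original n = 14; n_eff = number of nonzero differences = 14.
Nonzero differences (with sign): -1, +3, -8, +4, -1, -8, +9, +4, -3, +6, -1, -2, +4, +2
Step 2: Count signs: positive = 7, negative = 7.
Step 3: Under H0: P(positive) = 0.5, so the number of positives S ~ Bin(14, 0.5).
Step 4: Two-sided exact p-value = sum of Bin(14,0.5) probabilities at or below the observed probability = 1.000000.
Step 5: alpha = 0.05. fail to reject H0.

n_eff = 14, pos = 7, neg = 7, p = 1.000000, fail to reject H0.


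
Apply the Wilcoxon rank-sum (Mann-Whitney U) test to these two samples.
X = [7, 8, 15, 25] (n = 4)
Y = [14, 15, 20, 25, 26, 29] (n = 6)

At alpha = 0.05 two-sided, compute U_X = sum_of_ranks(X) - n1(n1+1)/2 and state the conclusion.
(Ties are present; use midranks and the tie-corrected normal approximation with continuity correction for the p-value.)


Step 1: Combine and sort all 10 observations; assign midranks.
sorted (value, group): (7,X), (8,X), (14,Y), (15,X), (15,Y), (20,Y), (25,X), (25,Y), (26,Y), (29,Y)
ranks: 7->1, 8->2, 14->3, 15->4.5, 15->4.5, 20->6, 25->7.5, 25->7.5, 26->9, 29->10
Step 2: Rank sum for X: R1 = 1 + 2 + 4.5 + 7.5 = 15.
Step 3: U_X = R1 - n1(n1+1)/2 = 15 - 4*5/2 = 15 - 10 = 5.
       U_Y = n1*n2 - U_X = 24 - 5 = 19.
Step 4: Ties are present, so use the tie-corrected normal approximation (with continuity correction) for the p-value.
Step 5: p-value = 0.163233; compare to alpha = 0.05. fail to reject H0.

U_X = 5, p = 0.163233, fail to reject H0 at alpha = 0.05.


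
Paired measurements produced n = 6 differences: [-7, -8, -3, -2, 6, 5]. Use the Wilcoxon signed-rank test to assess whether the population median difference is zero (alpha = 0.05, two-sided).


Step 1: Drop any zero differences (none here) and take |d_i|.
|d| = [7, 8, 3, 2, 6, 5]
Step 2: Midrank |d_i| (ties get averaged ranks).
ranks: |7|->5, |8|->6, |3|->2, |2|->1, |6|->4, |5|->3
Step 3: Attach original signs; sum ranks with positive sign and with negative sign.
W+ = 4 + 3 = 7
W- = 5 + 6 + 2 + 1 = 14
(Check: W+ + W- = 21 should equal n(n+1)/2 = 21.)
Step 4: Test statistic W = min(W+, W-) = 7.
Step 5: No ties, so the exact null distribution over the 2^6 = 64 sign assignments gives the two-sided p-value = 0.562500.
Step 6: alpha = 0.05. fail to reject H0.

W+ = 7, W- = 14, W = min = 7, p = 0.562500, fail to reject H0.


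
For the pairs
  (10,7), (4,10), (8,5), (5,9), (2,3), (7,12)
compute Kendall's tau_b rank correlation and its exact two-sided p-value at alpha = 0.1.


Step 1: Enumerate the 15 unordered pairs (i,j) with i<j and classify each by sign(x_j-x_i) * sign(y_j-y_i).
  (1,2):dx=-6,dy=+3->D; (1,3):dx=-2,dy=-2->C; (1,4):dx=-5,dy=+2->D; (1,5):dx=-8,dy=-4->C
  (1,6):dx=-3,dy=+5->D; (2,3):dx=+4,dy=-5->D; (2,4):dx=+1,dy=-1->D; (2,5):dx=-2,dy=-7->C
  (2,6):dx=+3,dy=+2->C; (3,4):dx=-3,dy=+4->D; (3,5):dx=-6,dy=-2->C; (3,6):dx=-1,dy=+7->D
  (4,5):dx=-3,dy=-6->C; (4,6):dx=+2,dy=+3->C; (5,6):dx=+5,dy=+9->C
Step 2: C = 8, D = 7, total pairs = 15.
Step 3: tau = (C - D)/(n(n-1)/2) = (8 - 7)/15 = 0.066667.
Step 4: Exact two-sided p-value (enumerate n! = 720 permutations of y under H0): p = 1.000000.
Step 5: alpha = 0.1. fail to reject H0.

tau_b = 0.0667 (C=8, D=7), p = 1.000000, fail to reject H0.


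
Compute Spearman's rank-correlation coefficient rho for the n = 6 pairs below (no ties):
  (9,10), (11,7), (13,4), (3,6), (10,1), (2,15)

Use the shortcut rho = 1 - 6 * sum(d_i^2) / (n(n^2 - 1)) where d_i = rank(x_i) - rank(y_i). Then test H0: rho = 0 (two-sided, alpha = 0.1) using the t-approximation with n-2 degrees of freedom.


Step 1: Rank x and y separately (midranks; no ties here).
rank(x): 9->3, 11->5, 13->6, 3->2, 10->4, 2->1
rank(y): 10->5, 7->4, 4->2, 6->3, 1->1, 15->6
Step 2: d_i = R_x(i) - R_y(i); compute d_i^2.
  (3-5)^2=4, (5-4)^2=1, (6-2)^2=16, (2-3)^2=1, (4-1)^2=9, (1-6)^2=25
sum(d^2) = 56.
Step 3: rho = 1 - 6*56 / (6*(6^2 - 1)) = 1 - 336/210 = -0.600000.
Step 4: Under H0, t = rho * sqrt((n-2)/(1-rho^2)) = -1.5000 ~ t(4).
Step 5: Two-sided p-value from the t-distribution with 4 df = 0.208000.
Step 6: alpha = 0.1. fail to reject H0.

rho = -0.6000, p = 0.208000, fail to reject H0 at alpha = 0.1.


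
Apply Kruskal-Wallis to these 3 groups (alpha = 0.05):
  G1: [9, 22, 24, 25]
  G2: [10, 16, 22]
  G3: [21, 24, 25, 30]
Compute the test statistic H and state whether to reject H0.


Step 1: Combine all N = 11 observations and assign midranks.
sorted (value, group, rank): (9,G1,1), (10,G2,2), (16,G2,3), (21,G3,4), (22,G1,5.5), (22,G2,5.5), (24,G1,7.5), (24,G3,7.5), (25,G1,9.5), (25,G3,9.5), (30,G3,11)
Step 2: Sum ranks within each group.
R_1 = 23.5 (n_1 = 4)
R_2 = 10.5 (n_2 = 3)
R_3 = 32 (n_3 = 4)
Step 3: H = 12/(N(N+1)) * sum(R_i^2/n_i) - 3(N+1)
     = 12/(11*12) * (23.5^2/4 + 10.5^2/3 + 32^2/4) - 3*12
     = 0.090909 * 430.812 - 36
     = 3.164773.
Step 4: Ties present; correction factor C = 1 - 18/(11^3 - 11) = 0.986364. Corrected H = 3.164773 / 0.986364 = 3.208525.
Step 5: Under H0, H ~ chi^2(2); p-value = 0.201038.
Step 6: alpha = 0.05. fail to reject H0.

H = 3.2085, df = 2, p = 0.201038, fail to reject H0.


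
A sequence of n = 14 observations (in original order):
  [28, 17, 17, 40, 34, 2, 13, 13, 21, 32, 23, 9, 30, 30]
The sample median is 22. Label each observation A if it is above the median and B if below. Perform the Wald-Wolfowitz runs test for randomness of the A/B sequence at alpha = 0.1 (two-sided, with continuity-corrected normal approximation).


Step 1: Compute median = 22; label A = above, B = below.
Labels in order: ABBAABBBBAABAA  (n_A = 7, n_B = 7)
Step 2: Count runs R = 7.
Step 3: Under H0 (random ordering), E[R] = 2*n_A*n_B/(n_A+n_B) + 1 = 2*7*7/14 + 1 = 8.0000.
        Var[R] = 2*n_A*n_B*(2*n_A*n_B - n_A - n_B) / ((n_A+n_B)^2 * (n_A+n_B-1)) = 8232/2548 = 3.2308.
        SD[R] = 1.7974.
Step 4: Continuity-corrected z = (R + 0.5 - E[R]) / SD[R] = (7 + 0.5 - 8.0000) / 1.7974 = -0.2782.
Step 5: Two-sided p-value via normal approximation = 2*(1 - Phi(|z|)) = 0.780879.
Step 6: alpha = 0.1. fail to reject H0.

R = 7, z = -0.2782, p = 0.780879, fail to reject H0.


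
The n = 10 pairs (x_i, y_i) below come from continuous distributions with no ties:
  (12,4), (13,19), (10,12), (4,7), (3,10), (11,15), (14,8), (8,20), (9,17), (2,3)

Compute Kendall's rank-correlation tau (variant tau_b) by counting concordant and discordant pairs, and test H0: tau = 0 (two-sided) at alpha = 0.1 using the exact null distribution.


Step 1: Enumerate the 45 unordered pairs (i,j) with i<j and classify each by sign(x_j-x_i) * sign(y_j-y_i).
  (1,2):dx=+1,dy=+15->C; (1,3):dx=-2,dy=+8->D; (1,4):dx=-8,dy=+3->D; (1,5):dx=-9,dy=+6->D
  (1,6):dx=-1,dy=+11->D; (1,7):dx=+2,dy=+4->C; (1,8):dx=-4,dy=+16->D; (1,9):dx=-3,dy=+13->D
  (1,10):dx=-10,dy=-1->C; (2,3):dx=-3,dy=-7->C; (2,4):dx=-9,dy=-12->C; (2,5):dx=-10,dy=-9->C
  (2,6):dx=-2,dy=-4->C; (2,7):dx=+1,dy=-11->D; (2,8):dx=-5,dy=+1->D; (2,9):dx=-4,dy=-2->C
  (2,10):dx=-11,dy=-16->C; (3,4):dx=-6,dy=-5->C; (3,5):dx=-7,dy=-2->C; (3,6):dx=+1,dy=+3->C
  (3,7):dx=+4,dy=-4->D; (3,8):dx=-2,dy=+8->D; (3,9):dx=-1,dy=+5->D; (3,10):dx=-8,dy=-9->C
  (4,5):dx=-1,dy=+3->D; (4,6):dx=+7,dy=+8->C; (4,7):dx=+10,dy=+1->C; (4,8):dx=+4,dy=+13->C
  (4,9):dx=+5,dy=+10->C; (4,10):dx=-2,dy=-4->C; (5,6):dx=+8,dy=+5->C; (5,7):dx=+11,dy=-2->D
  (5,8):dx=+5,dy=+10->C; (5,9):dx=+6,dy=+7->C; (5,10):dx=-1,dy=-7->C; (6,7):dx=+3,dy=-7->D
  (6,8):dx=-3,dy=+5->D; (6,9):dx=-2,dy=+2->D; (6,10):dx=-9,dy=-12->C; (7,8):dx=-6,dy=+12->D
  (7,9):dx=-5,dy=+9->D; (7,10):dx=-12,dy=-5->C; (8,9):dx=+1,dy=-3->D; (8,10):dx=-6,dy=-17->C
  (9,10):dx=-7,dy=-14->C
Step 2: C = 26, D = 19, total pairs = 45.
Step 3: tau = (C - D)/(n(n-1)/2) = (26 - 19)/45 = 0.155556.
Step 4: Exact two-sided p-value (enumerate n! = 3628800 permutations of y under H0): p = 0.600654.
Step 5: alpha = 0.1. fail to reject H0.

tau_b = 0.1556 (C=26, D=19), p = 0.600654, fail to reject H0.
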